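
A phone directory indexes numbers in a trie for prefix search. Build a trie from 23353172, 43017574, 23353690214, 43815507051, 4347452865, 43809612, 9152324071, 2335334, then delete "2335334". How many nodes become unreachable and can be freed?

2

A node on "2335334"'s path can go only if nothing else ends at it or branches off below it.
The suffix "34" (2 nodes) is used only by "2335334"; the node for "23353" still has the child "1", so pruning stops there.
Nodes removed: 2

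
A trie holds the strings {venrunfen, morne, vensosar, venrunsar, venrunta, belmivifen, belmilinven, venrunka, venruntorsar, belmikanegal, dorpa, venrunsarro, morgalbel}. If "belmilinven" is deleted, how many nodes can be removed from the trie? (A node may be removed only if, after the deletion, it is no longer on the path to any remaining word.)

Walk "belmilinven" from the leaf back toward the root, removing each node that no remaining word uses.
The suffix "linven" (6 nodes) is used only by "belmilinven"; the node for "belmi" still has the child "v", so pruning stops there.
Nodes removed: 6

6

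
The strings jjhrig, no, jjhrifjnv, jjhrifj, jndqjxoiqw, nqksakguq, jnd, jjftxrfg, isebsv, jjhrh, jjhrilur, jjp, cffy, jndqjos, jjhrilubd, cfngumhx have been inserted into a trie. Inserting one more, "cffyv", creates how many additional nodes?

"cffy" is already a path in the trie; the remaining "v" must be added.
So 5 − 4 = 1 new nodes.

1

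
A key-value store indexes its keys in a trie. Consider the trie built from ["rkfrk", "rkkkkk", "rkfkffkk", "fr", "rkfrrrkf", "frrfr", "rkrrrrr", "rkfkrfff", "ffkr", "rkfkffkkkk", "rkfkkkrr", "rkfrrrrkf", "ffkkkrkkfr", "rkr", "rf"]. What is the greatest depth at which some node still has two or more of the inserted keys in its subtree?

8

The deepest shared node is where two words last agree before diverging.
e.g. "rkfkffkk" and "rkfkffkkkk" share the prefix "rkfkffkk" of length 8; no pair shares a longer one.
Longest shared-prefix length: 8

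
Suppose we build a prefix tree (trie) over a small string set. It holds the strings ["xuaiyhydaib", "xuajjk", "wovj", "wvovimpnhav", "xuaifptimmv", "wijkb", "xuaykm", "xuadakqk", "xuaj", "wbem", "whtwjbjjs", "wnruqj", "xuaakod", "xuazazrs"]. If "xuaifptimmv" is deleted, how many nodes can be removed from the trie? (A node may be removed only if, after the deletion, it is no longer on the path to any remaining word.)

7

After clearing the end-marker at "xuaifptimmv", prune upward until reaching a node still needed by another word.
The suffix "fptimmv" (7 nodes) is used only by "xuaifptimmv"; the node for "xuai" still has the child "y", so pruning stops there.
Nodes removed: 7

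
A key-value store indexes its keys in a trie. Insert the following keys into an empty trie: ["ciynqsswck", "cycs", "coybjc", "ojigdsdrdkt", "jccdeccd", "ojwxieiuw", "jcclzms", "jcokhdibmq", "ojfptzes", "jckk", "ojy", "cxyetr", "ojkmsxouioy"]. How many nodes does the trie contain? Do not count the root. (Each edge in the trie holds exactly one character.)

79

For each word, the new-node count is its length minus the longest prefix already in the trie:
  "ciynqsswck" → 10 new (c, i, y, n, q, s, s, w, c, k)
  "cycs" → prefix "c" already present; 3 new (y, c, s)
  "coybjc" → prefix "c" already present; 5 new (o, y, b, j, c)
  "ojigdsdrdkt" → 11 new (o, j, i, g, d, s, d, r, d, k, t)
  "jccdeccd" → 8 new (j, c, c, d, e, c, c, d)
  "ojwxieiuw" → prefix "oj" already present; 7 new (w, x, i, e, i, u, w)
  "jcclzms" → prefix "jcc" already present; 4 new (l, z, m, s)
  "jcokhdibmq" → prefix "jc" already present; 8 new (o, k, h, d, i, b, m, q)
  "ojfptzes" → prefix "oj" already present; 6 new (f, p, t, z, e, s)
  "jckk" → prefix "jc" already present; 2 new (k, k)
  "ojy" → prefix "oj" already present; 1 new (y)
  "cxyetr" → prefix "c" already present; 5 new (x, y, e, t, r)
  "ojkmsxouioy" → prefix "oj" already present; 9 new (k, m, s, x, o, u, i, o, y)
Total nodes = 10 + 3 + 5 + 11 + 8 + 7 + 4 + 8 + 6 + 2 + 1 + 5 + 9 = 79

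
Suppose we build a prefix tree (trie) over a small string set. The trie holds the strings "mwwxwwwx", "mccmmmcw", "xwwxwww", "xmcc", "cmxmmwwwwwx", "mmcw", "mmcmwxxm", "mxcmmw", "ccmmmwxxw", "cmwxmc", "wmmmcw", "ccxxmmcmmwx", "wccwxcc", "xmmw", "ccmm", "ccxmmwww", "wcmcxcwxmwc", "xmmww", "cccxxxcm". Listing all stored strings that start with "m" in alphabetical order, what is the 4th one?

mwwxwwwx

Filter for "m…" and sort: "mccmmmcw", "mmcmwxxm", "mmcw", "mwwxwwwx", "mxcmmw"
The 4th is mwwxwwwx.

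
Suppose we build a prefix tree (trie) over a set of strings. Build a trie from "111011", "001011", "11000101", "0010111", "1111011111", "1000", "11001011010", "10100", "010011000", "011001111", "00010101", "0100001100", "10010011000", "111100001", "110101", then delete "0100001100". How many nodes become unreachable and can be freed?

6

A node on "0100001100"'s path can go only if nothing else ends at it or branches off below it.
The suffix "001100" (6 nodes) is used only by "0100001100"; the node for "0100" still has the child "1", so pruning stops there.
Nodes removed: 6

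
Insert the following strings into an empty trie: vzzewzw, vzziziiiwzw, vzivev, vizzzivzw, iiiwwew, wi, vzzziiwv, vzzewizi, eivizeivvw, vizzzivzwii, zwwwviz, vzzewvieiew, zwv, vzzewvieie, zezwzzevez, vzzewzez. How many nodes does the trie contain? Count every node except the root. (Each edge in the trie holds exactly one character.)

Count nodes per top-level branch (shared prefixes stored once):
  'e'-branch (eivizeivvw): 10 nodes
  'i'-branch (iiiwwew): 7 nodes
  'v'-branch (vizzzivzw, vizzzivzwii, vzivev, vzzewizi, vzzewvieie, vzzewvieiew, vzzewzez, vzzewzw, vzziziiiwzw, vzzziiwv): 45 nodes
  'w'-branch (wi): 2 nodes
  'z'-branch (zezwzzevez, zwv, zwwwviz): 17 nodes
Sum: 81

81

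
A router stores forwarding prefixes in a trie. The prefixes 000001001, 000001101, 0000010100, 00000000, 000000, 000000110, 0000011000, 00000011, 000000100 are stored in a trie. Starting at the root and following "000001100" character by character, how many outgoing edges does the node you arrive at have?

Walk "000001100" from the root, arriving at one node.
Distinct next characters after "000001100": 0.
That node has 1 child edge.

1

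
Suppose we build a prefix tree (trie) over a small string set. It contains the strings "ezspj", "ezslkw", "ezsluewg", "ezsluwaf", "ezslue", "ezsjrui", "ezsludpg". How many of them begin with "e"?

Filter for entries beginning with "e":
Words under "e": ezsjrui, ezslkw, ezsludpg, ezslue, ezsluewg, ezsluwaf, ezspj
Count: 7

7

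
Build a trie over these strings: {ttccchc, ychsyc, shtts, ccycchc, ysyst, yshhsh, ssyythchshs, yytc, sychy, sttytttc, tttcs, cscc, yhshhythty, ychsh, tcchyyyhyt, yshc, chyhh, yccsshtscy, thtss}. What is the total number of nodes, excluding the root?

Trace insertions, counting only characters that open a new branch:
  "ttccchc" → 7 new (t, t, c, c, c, h, c)
  "ychsyc" → 6 new (y, c, h, s, y, c)
  "shtts" → 5 new (s, h, t, t, s)
  "ccycchc" → 7 new (c, c, y, c, c, h, c)
  "ysyst" → prefix "y" already present; 4 new (s, y, s, t)
  "yshhsh" → prefix "ys" already present; 4 new (h, h, s, h)
  "ssyythchshs" → prefix "s" already present; 10 new (s, y, y, t, h, c, h, s, h, s)
  "yytc" → prefix "y" already present; 3 new (y, t, c)
  "sychy" → prefix "s" already present; 4 new (y, c, h, y)
  "sttytttc" → prefix "s" already present; 7 new (t, t, y, t, t, t, c)
  "tttcs" → prefix "tt" already present; 3 new (t, c, s)
  "cscc" → prefix "c" already present; 3 new (s, c, c)
  "yhshhythty" → prefix "y" already present; 9 new (h, s, h, h, y, t, h, t, y)
  "ychsh" → prefix "ychs" already present; 1 new (h)
  "tcchyyyhyt" → prefix "t" already present; 9 new (c, c, h, y, y, y, h, y, t)
  "yshc" → prefix "ysh" already present; 1 new (c)
  "chyhh" → prefix "c" already present; 4 new (h, y, h, h)
  "yccsshtscy" → prefix "yc" already present; 8 new (c, s, s, h, t, s, c, y)
  "thtss" → prefix "t" already present; 4 new (h, t, s, s)
Total nodes = 7 + 6 + 5 + 7 + 4 + 4 + 10 + 3 + 4 + 7 + 3 + 3 + 9 + 1 + 9 + 1 + 4 + 8 + 4 = 99

99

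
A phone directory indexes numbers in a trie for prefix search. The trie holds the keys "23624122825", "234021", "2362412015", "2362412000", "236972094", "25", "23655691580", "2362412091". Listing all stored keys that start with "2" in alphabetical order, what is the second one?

2362412000

Filter for "2…" and sort: "234021", "2362412000", "2362412015", "2362412091", "23624122825", "23655691580", "236972094", "25"
Position 2: 2362412000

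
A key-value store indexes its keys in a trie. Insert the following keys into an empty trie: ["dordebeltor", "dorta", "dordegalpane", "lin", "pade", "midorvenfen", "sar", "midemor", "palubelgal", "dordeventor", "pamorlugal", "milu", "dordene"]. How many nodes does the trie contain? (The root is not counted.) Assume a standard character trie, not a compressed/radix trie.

For each word, the new-node count is its length minus the longest prefix already in the trie:
  "dordebeltor" → 11 new (d, o, r, d, e, b, e, l, t, o, r)
  "dorta" → prefix "dor" already present; 2 new (t, a)
  "dordegalpane" → prefix "dorde" already present; 7 new (g, a, l, p, a, n, e)
  "lin" → 3 new (l, i, n)
  "pade" → 4 new (p, a, d, e)
  "midorvenfen" → 11 new (m, i, d, o, r, v, e, n, f, e, n)
  "sar" → 3 new (s, a, r)
  "midemor" → prefix "mid" already present; 4 new (e, m, o, r)
  "palubelgal" → prefix "pa" already present; 8 new (l, u, b, e, l, g, a, l)
  "dordeventor" → prefix "dorde" already present; 6 new (v, e, n, t, o, r)
  "pamorlugal" → prefix "pa" already present; 8 new (m, o, r, l, u, g, a, l)
  "milu" → prefix "mi" already present; 2 new (l, u)
  "dordene" → prefix "dorde" already present; 2 new (n, e)
Total nodes = 11 + 2 + 7 + 3 + 4 + 11 + 3 + 4 + 8 + 6 + 8 + 2 + 2 = 71

71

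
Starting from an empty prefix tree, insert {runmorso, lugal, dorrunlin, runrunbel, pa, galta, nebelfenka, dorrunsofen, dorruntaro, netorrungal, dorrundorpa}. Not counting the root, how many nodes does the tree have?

68

Trace insertions, counting only characters that open a new branch:
  "runmorso" → 8 new (r, u, n, m, o, r, s, o)
  "lugal" → 5 new (l, u, g, a, l)
  "dorrunlin" → 9 new (d, o, r, r, u, n, l, i, n)
  "runrunbel" → prefix "run" already present; 6 new (r, u, n, b, e, l)
  "pa" → 2 new (p, a)
  "galta" → 5 new (g, a, l, t, a)
  "nebelfenka" → 10 new (n, e, b, e, l, f, e, n, k, a)
  "dorrunsofen" → prefix "dorrun" already present; 5 new (s, o, f, e, n)
  "dorruntaro" → prefix "dorrun" already present; 4 new (t, a, r, o)
  "netorrungal" → prefix "ne" already present; 9 new (t, o, r, r, u, n, g, a, l)
  "dorrundorpa" → prefix "dorrun" already present; 5 new (d, o, r, p, a)
Total nodes = 8 + 5 + 9 + 6 + 2 + 5 + 10 + 5 + 4 + 9 + 5 = 68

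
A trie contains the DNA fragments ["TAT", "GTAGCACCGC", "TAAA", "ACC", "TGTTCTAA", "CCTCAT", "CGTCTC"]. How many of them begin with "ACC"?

Filter for entries beginning with "ACC":
Matches: "ACC"
Count: 1

1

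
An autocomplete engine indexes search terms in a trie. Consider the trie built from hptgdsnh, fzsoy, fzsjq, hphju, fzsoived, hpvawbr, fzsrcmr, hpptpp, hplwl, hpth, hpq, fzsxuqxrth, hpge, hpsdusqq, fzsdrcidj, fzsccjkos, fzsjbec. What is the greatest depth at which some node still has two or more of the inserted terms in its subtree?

4

Look for the deepest trie node that still has at least two words in its subtree.
e.g. "fzsjbec" and "fzsjq" share the prefix "fzsj" of length 4; no pair shares a longer one.
Longest shared-prefix length: 4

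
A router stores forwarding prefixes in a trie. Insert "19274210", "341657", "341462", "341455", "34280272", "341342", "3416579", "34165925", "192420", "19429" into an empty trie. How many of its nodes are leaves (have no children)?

Leaves are exactly the stored words that no other stored word extends.
Those words: "192420", "19274210", "19429", "341342", "341455", "341462", "3416579", "34165925", "34280272"
Leaf count: 9

9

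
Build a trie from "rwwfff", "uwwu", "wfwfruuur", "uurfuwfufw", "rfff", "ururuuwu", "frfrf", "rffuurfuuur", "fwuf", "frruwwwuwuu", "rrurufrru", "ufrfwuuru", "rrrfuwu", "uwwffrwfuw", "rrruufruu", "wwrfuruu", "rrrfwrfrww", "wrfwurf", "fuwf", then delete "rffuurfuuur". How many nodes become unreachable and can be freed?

Walk "rffuurfuuur" from the leaf back toward the root, removing each node that no remaining word uses.
The suffix "uurfuuur" (8 nodes) is used only by "rffuurfuuur"; the node for "rff" still has the child "f", so pruning stops there.
Nodes removed: 8

8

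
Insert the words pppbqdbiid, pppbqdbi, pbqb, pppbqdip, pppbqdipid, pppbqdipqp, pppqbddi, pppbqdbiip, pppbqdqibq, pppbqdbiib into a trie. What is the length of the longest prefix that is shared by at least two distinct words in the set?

Equivalently: take the maximum, over all pairs, of their longest common prefix length.
"pppbqdbiib" and "pppbqdbiid" agree on "pppbqdbii" (9 characters) before diverging; nothing deeper is shared.
Longest shared-prefix length: 9

9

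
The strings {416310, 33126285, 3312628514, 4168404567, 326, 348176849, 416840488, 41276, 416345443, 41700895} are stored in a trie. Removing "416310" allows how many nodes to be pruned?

After clearing the end-marker at "416310", prune upward until reaching a node still needed by another word.
The suffix "10" (2 nodes) is used only by "416310"; the node for "4163" still has the child "4", so pruning stops there.
Nodes removed: 2

2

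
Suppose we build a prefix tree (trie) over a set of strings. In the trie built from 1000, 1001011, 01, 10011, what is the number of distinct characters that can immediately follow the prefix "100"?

2

Follow the path "100" to its node, then look at its outgoing edges.
Characters that immediately follow "100" among the stored strings: {0, 1}.
That node has 2 child edges.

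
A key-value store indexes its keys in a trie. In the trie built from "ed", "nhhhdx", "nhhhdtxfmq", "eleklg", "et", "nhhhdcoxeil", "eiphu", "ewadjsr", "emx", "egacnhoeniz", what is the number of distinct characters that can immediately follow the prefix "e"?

7

Walk "e" from the root, arriving at one node.
Characters that immediately follow "e" among the stored strings: {d, g, i, l, m, t, w}.
That node has 7 child edges.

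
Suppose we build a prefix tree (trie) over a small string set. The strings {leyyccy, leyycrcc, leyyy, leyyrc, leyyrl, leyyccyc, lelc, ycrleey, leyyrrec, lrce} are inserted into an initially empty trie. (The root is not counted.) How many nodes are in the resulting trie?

30

Trie structure (* marks end of a word):
(root)
├─ l
│  ├─ e
│  │  ├─ l
│  │  │  └─ c *
│  │  └─ y
│  │     └─ y
│  │        ├─ c
│  │        │  ├─ c
│  │        │  │  └─ y *
│  │        │  │     └─ c *
│  │        │  └─ r
│  │        │     └─ c
│  │        │        └─ c *
│  │        ├─ r
│  │        │  ├─ c *
│  │        │  ├─ l *
│  │        │  └─ r
│  │        │     └─ e
│  │        │        └─ c *
│  │        └─ y *
│  └─ r
│     └─ c
│        └─ e *
└─ y
   └─ c
      └─ r
         └─ l
            └─ e
               └─ e
                  └─ y *
Counting every labelled node above: 30.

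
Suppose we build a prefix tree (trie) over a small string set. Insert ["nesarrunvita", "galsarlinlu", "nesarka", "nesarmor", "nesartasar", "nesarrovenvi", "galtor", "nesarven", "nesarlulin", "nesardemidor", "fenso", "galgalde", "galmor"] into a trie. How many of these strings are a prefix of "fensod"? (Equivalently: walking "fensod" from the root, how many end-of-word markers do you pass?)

1

Check each prefix of "fensod" against the stored set — each match is an end-marker on the path.
Prefixes of the query that are stored words: "fenso"
Count: 1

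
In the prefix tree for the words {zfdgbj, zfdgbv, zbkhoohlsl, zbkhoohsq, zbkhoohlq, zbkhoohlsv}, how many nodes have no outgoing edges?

A leaf is a node with no children — equivalently, the end of a word that is not a proper prefix of any other stored word.
Those words: "zbkhoohlq", "zbkhoohlsl", "zbkhoohlsv", "zbkhoohsq", "zfdgbj", "zfdgbv"
Leaf count: 6

6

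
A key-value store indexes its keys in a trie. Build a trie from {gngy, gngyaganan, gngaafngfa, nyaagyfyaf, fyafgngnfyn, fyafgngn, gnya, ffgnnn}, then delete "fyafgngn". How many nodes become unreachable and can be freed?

0

Walk "fyafgngn" from the leaf back toward the root, removing each node that no remaining word uses.
Every node on "fyafgngn" is still needed (e.g. by "fyafgngnfyn"), so nothing is freed.
Nodes removed: 0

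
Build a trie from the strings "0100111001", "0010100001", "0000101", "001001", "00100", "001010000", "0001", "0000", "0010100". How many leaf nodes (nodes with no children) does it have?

A leaf is a node with no children — equivalently, the end of a word that is not a proper prefix of any other stored word.
Those words: "0000101", "0001", "001001", "0010100001", "0100111001"
Leaf count: 5

5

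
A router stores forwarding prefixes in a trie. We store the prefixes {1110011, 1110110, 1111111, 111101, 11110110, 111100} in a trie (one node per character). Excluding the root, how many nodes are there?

For each word, the new-node count is its length minus the longest prefix already in the trie:
  "1110011" → 7 new (1, 1, 1, 0, 0, 1, 1)
  "1110110" → prefix "1110" already present; 3 new (1, 1, 0)
  "1111111" → prefix "111" already present; 4 new (1, 1, 1, 1)
  "111101" → prefix "1111" already present; 2 new (0, 1)
  "11110110" → prefix "111101" already present; 2 new (1, 0)
  "111100" → prefix "11110" already present; 1 new (0)
Total nodes = 7 + 3 + 4 + 2 + 2 + 1 = 19

19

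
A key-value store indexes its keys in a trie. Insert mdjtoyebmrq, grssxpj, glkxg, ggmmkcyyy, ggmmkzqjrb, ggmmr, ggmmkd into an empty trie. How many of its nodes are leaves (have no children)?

Leaves are exactly the stored words that no other stored word extends.
Those words: "ggmmkcyyy", "ggmmkd", "ggmmkzqjrb", "ggmmr", "glkxg", "grssxpj", "mdjtoyebmrq"
Leaf count: 7

7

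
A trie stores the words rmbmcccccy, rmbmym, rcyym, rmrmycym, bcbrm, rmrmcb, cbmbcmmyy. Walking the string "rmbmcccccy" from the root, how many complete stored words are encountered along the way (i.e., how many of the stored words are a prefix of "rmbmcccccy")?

1

Walk "rmbmcccccy" from the root; an end-of-word marker is hit whenever a stored word is a prefix of "rmbmcccccy".
Prefixes of the query that are stored words: "rmbmcccccy"
Count: 1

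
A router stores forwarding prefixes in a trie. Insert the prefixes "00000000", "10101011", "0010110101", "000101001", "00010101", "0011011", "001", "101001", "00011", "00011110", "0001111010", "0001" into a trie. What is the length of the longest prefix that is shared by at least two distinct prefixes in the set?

8

Equivalently: take the maximum, over all pairs, of their longest common prefix length.
"00011110" and "0001111010" agree on "00011110" (8 characters) before diverging; nothing deeper is shared.
Longest shared-prefix length: 8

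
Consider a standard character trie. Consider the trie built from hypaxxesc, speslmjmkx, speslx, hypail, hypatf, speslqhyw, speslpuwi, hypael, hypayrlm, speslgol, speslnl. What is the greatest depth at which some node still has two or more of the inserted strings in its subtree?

The deepest shared node is where two words last agree before diverging.
e.g. "speslgol" and "speslmjmkx" share the prefix "spesl" of length 5; no pair shares a longer one.
Longest shared-prefix length: 5

5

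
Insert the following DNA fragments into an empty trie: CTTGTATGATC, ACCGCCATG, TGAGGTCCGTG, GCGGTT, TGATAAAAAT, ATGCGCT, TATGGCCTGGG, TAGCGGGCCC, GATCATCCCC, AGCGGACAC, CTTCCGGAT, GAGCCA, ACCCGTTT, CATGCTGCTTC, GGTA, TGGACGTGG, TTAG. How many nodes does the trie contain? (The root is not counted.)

123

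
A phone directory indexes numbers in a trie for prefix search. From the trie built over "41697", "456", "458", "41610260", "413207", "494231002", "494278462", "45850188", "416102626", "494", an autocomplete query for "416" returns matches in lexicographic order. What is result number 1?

41610260

DFS of the "416" subtree visits, in order: "41610260", "416102626", "41697"
Position 1: 41610260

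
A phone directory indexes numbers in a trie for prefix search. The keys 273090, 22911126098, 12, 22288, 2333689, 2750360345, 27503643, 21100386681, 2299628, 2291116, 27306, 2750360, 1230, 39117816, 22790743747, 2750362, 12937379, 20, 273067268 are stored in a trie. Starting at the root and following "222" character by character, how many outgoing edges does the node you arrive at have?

The children of the "222" node are the distinct next characters among strings starting with "222".
Distinct next characters after "222": 8.
That node has 1 child edge.

1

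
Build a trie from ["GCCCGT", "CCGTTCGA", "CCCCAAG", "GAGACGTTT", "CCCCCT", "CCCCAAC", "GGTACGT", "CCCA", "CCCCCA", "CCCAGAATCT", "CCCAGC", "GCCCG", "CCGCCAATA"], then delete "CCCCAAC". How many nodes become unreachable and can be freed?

1

Walk "CCCCAAC" from the leaf back toward the root, removing each node that no remaining word uses.
The suffix "C" (1 node) is used only by "CCCCAAC"; the node for "CCCCAA" still has the child "G", so pruning stops there.
Nodes removed: 1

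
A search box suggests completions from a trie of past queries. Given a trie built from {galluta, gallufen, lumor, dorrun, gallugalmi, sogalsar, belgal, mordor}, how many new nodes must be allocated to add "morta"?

Walking "morta" from the root, the first 3 characters ("mor") follow existing edges; "t" is the first miss.
Each of the 2 remaining characters creates one node.

2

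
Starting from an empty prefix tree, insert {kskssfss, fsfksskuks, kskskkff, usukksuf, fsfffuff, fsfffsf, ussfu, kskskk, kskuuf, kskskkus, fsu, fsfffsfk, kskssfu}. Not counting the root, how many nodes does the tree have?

48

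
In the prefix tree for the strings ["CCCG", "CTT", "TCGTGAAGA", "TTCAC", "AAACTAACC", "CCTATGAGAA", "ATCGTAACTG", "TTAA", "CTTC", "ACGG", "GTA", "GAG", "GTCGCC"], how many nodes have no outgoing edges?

12

Leaves are exactly the stored words that no other stored word extends.
Those words: "AAACTAACC", "ACGG", "ATCGTAACTG", "CCCG", "CCTATGAGAA", "CTTC", "GAG", "GTA", "GTCGCC", "TCGTGAAGA", "TTAA", "TTCAC"
Leaf count: 12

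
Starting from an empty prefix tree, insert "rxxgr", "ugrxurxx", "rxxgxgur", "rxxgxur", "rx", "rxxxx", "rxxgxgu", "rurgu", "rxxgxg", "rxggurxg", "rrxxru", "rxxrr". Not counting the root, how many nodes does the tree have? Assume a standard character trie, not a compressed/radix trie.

38

Trie structure (* marks end of a word):
(root)
├─ r
│  ├─ r
│  │  └─ x
│  │     └─ x
│  │        └─ r
│  │           └─ u *
│  ├─ u
│  │  └─ r
│  │     └─ g
│  │        └─ u *
│  └─ x *
│     ├─ g
│     │  └─ g
│     │     └─ u
│     │        └─ r
│     │           └─ x
│     │              └─ g *
│     └─ x
│        ├─ g
│        │  ├─ r *
│        │  └─ x
│        │     ├─ g *
│        │     │  └─ u *
│        │     │     └─ r *
│        │     └─ u
│        │        └─ r *
│        ├─ r
│        │  └─ r *
│        └─ x
│           └─ x *
└─ u
   └─ g
      └─ r
         └─ x
            └─ u
               └─ r
                  └─ x
                     └─ x *
Counting every labelled node above: 38.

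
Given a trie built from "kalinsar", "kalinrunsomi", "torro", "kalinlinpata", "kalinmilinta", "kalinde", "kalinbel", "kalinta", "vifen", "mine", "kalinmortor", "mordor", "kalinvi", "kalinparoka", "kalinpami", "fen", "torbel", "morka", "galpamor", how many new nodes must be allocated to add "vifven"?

3

Walking "vifven" from the root, the first 3 characters ("vif") follow existing edges; "v" is the first miss.
Each of the 3 remaining characters creates one node.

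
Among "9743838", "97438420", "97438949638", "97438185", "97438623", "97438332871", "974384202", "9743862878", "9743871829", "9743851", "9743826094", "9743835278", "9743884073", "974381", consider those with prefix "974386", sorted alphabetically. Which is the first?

97438623

DFS of the "974386" subtree visits, in order: "97438623", "9743862878"
The 1st is 97438623.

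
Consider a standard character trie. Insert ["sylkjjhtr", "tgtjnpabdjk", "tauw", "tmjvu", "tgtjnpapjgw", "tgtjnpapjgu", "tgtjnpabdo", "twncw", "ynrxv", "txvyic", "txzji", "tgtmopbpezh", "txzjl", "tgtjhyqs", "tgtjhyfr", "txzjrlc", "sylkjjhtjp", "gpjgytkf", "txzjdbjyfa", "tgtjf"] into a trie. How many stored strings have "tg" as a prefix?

8

Filter for entries beginning with "tg":
Matches: "tgtjf", "tgtjhyfr", "tgtjhyqs", "tgtjnpabdjk", "tgtjnpabdo", "tgtjnpapjgu", "tgtjnpapjgw", "tgtmopbpezh"
Count: 8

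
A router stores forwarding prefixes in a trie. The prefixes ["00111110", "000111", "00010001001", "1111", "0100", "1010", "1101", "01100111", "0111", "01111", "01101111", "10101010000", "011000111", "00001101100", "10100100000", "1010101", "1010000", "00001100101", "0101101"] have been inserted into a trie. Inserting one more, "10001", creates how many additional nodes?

3

Walking "10001" from the root, the first 2 characters ("10") follow existing edges; "0" is the first miss.
So 5 − 2 = 3 new nodes.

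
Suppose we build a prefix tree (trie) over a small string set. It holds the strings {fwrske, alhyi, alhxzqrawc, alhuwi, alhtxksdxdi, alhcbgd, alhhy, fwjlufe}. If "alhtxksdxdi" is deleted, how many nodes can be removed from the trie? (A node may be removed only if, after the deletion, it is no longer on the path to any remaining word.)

After clearing the end-marker at "alhtxksdxdi", prune upward until reaching a node still needed by another word.
The suffix "txksdxdi" (8 nodes) is used only by "alhtxksdxdi"; the node for "alh" still has the child "y", so pruning stops there.
Nodes removed: 8

8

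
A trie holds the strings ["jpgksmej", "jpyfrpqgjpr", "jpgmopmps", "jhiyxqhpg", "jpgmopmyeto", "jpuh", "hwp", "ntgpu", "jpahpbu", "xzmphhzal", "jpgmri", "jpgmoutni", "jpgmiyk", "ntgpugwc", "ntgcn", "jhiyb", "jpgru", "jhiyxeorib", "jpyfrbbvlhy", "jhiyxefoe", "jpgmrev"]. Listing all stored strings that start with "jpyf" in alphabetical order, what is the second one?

jpyfrpqgjpr

Filter for "jpyf…" and sort: "jpyfrbbvlhy", "jpyfrpqgjpr"
The 2nd is jpyfrpqgjpr.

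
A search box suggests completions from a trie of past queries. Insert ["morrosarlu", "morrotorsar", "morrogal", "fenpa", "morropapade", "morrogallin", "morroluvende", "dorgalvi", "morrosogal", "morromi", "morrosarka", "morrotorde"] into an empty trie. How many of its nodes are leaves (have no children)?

11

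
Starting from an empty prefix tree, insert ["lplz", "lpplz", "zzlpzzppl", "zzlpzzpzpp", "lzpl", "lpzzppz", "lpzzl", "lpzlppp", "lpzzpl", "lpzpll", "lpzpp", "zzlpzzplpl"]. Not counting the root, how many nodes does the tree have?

For each word, the new-node count is its length minus the longest prefix already in the trie:
  "lplz" → 4 new (l, p, l, z)
  "lpplz" → prefix "lp" already present; 3 new (p, l, z)
  "zzlpzzppl" → 9 new (z, z, l, p, z, z, p, p, l)
  "zzlpzzpzpp" → prefix "zzlpzzp" already present; 3 new (z, p, p)
  "lzpl" → prefix "l" already present; 3 new (z, p, l)
  "lpzzppz" → prefix "lp" already present; 5 new (z, z, p, p, z)
  "lpzzl" → prefix "lpzz" already present; 1 new (l)
  "lpzlppp" → prefix "lpz" already present; 4 new (l, p, p, p)
  "lpzzpl" → prefix "lpzzp" already present; 1 new (l)
  "lpzpll" → prefix "lpz" already present; 3 new (p, l, l)
  "lpzpp" → prefix "lpzp" already present; 1 new (p)
  "zzlpzzplpl" → prefix "zzlpzzp" already present; 3 new (l, p, l)
Total nodes = 4 + 3 + 9 + 3 + 3 + 5 + 1 + 4 + 1 + 3 + 1 + 3 = 40

40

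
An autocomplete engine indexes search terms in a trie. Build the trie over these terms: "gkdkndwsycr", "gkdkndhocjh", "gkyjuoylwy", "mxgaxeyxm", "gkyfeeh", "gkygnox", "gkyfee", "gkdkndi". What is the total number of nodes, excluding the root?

42

Trace insertions, counting only characters that open a new branch:
  "gkdkndwsycr" → 11 new (g, k, d, k, n, d, w, s, y, c, r)
  "gkdkndhocjh" → prefix "gkdknd" already present; 5 new (h, o, c, j, h)
  "gkyjuoylwy" → prefix "gk" already present; 8 new (y, j, u, o, y, l, w, y)
  "mxgaxeyxm" → 9 new (m, x, g, a, x, e, y, x, m)
  "gkyfeeh" → prefix "gky" already present; 4 new (f, e, e, h)
  "gkygnox" → prefix "gky" already present; 4 new (g, n, o, x)
  "gkyfee" → prefix "gkyfee" already present; 0 new (none)
  "gkdkndi" → prefix "gkdknd" already present; 1 new (i)
Total nodes = 11 + 5 + 8 + 9 + 4 + 4 + 0 + 1 = 42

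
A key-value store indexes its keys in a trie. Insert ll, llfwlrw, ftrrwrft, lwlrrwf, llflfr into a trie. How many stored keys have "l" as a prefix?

Traverse to the node for "l", then collect every word in that subtree.
Matches: "ll", "llflfr", "llfwlrw", "lwlrrwf"
Count: 4

4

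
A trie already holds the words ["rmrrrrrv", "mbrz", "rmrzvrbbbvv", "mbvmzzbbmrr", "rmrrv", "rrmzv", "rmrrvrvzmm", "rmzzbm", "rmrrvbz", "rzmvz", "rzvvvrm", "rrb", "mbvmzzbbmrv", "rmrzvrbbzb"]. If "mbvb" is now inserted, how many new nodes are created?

1

Walking "mbvb" from the root, the first 3 characters ("mbv") follow existing edges; "b" is the first miss.
Each of the 1 remaining characters creates one node.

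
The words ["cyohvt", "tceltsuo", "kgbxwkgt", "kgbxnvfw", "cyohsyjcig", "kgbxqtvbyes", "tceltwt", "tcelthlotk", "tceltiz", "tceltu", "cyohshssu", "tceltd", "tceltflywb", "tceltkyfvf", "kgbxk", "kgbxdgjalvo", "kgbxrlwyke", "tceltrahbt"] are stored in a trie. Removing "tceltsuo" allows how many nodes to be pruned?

A node on "tceltsuo"'s path can go only if nothing else ends at it or branches off below it.
The suffix "suo" (3 nodes) is used only by "tceltsuo"; the node for "tcelt" still has the child "w", so pruning stops there.
Nodes removed: 3

3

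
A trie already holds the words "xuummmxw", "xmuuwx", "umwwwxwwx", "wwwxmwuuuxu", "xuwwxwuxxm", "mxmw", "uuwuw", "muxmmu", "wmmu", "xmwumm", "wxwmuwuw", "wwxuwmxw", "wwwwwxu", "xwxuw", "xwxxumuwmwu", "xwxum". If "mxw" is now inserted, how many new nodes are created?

1

"mx" is already a path in the trie; the remaining "w" must be added.
Each of the 1 remaining characters creates one node.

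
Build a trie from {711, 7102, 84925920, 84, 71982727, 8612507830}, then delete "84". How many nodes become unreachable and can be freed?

0

Walk "84" from the leaf back toward the root, removing each node that no remaining word uses.
Every node on "84" is still needed (e.g. by "84925920"), so nothing is freed.
Nodes removed: 0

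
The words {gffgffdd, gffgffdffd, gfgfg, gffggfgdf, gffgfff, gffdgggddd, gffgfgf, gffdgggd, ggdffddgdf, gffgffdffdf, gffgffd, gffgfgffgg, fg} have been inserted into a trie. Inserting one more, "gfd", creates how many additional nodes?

1

The longest prefix of "gfd" already in the trie is "gf" (length 2).
New nodes needed: |"gfd"| − 2 = 3 − 2 = 1.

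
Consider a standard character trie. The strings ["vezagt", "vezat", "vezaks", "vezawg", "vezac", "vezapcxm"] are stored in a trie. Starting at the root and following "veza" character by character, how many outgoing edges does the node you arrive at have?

6

Walk "veza" from the root, arriving at one node.
Characters that immediately follow "veza" among the stored strings: {c, g, k, p, t, w}.
That node has 6 child edges.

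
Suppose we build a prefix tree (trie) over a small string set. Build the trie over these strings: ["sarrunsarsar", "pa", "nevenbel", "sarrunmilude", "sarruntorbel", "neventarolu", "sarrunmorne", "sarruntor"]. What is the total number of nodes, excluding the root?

Count nodes per top-level branch (shared prefixes stored once):
  'n'-branch (nevenbel, neventarolu): 14 nodes
  'p'-branch (pa): 2 nodes
  's'-branch (sarrunmilude, sarrunmorne, sarrunsarsar, sarruntor, sarruntorbel): 28 nodes
Sum: 44

44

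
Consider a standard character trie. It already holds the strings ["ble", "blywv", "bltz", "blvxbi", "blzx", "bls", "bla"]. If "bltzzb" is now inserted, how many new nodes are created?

2

Walking "bltzzb" from the root, the first 4 characters ("bltz") follow existing edges; "z" is the first miss.
New nodes needed: |"bltzzb"| − 4 = 6 − 4 = 2.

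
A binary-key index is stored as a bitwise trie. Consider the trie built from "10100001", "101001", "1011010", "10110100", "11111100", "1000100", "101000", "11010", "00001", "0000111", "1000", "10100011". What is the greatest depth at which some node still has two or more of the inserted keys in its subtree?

Look for the deepest trie node that still has at least two words in its subtree.
e.g. "1011010" and "10110100" share the prefix "1011010" of length 7; no pair shares a longer one.
Longest shared-prefix length: 7

7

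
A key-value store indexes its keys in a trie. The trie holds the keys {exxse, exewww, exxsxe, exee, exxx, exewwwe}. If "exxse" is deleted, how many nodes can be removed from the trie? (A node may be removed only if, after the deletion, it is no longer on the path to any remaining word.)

After clearing the end-marker at "exxse", prune upward until reaching a node still needed by another word.
The suffix "e" (1 node) is used only by "exxse"; the node for "exxs" still has the child "x", so pruning stops there.
Nodes removed: 1

1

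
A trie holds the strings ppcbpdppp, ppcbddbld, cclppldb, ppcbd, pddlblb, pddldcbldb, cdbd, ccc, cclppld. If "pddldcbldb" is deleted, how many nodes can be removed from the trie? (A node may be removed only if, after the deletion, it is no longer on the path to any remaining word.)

After clearing the end-marker at "pddldcbldb", prune upward until reaching a node still needed by another word.
The suffix "dcbldb" (6 nodes) is used only by "pddldcbldb"; the node for "pddl" still has the child "b", so pruning stops there.
Nodes removed: 6

6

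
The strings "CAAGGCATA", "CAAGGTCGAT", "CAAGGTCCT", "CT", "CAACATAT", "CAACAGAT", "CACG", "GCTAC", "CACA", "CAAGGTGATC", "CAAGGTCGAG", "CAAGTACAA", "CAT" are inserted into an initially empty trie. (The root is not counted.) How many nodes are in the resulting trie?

Count nodes per top-level branch (shared prefixes stored once):
  'C'-branch (CAACAGAT, CAACATAT, CAAGGCATA, CAAGGTCCT, CAAGGTCGAG, CAAGGTCGAT, CAAGGTGATC, CAAGTACAA, CACA, CACG, CAT, CT): 39 nodes
  'G'-branch (GCTAC): 5 nodes
Sum: 44

44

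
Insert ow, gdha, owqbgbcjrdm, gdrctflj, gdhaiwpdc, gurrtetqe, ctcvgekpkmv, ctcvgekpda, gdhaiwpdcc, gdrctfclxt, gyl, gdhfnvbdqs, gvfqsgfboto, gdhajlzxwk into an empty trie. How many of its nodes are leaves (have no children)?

Leaves are exactly the stored words that no other stored word extends.
Those words: "ctcvgekpda", "ctcvgekpkmv", "gdhaiwpdcc", "gdhajlzxwk", "gdhfnvbdqs", "gdrctfclxt", "gdrctflj", "gurrtetqe", "gvfqsgfboto", "gyl", "owqbgbcjrdm"
Leaf count: 11

11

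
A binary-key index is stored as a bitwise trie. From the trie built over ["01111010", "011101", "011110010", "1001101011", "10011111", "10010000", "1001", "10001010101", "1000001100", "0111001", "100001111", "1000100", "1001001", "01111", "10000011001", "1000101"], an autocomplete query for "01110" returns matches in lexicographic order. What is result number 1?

DFS of the "01110" subtree visits, in order: "0111001", "011101"
The 1st is 0111001.

0111001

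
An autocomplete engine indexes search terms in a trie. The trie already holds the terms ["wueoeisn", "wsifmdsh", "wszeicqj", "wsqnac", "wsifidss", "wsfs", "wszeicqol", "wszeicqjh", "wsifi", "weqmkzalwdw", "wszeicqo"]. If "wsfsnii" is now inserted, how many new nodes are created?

3

Walking "wsfsnii" from the root, the first 4 characters ("wsfs") follow existing edges; "n" is the first miss.
New nodes needed: |"wsfsnii"| − 4 = 7 − 4 = 3.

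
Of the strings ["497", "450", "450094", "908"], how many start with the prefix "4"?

3

Traverse to the node for "4", then collect every word in that subtree.
Words under "4": 450, 450094, 497
Count: 3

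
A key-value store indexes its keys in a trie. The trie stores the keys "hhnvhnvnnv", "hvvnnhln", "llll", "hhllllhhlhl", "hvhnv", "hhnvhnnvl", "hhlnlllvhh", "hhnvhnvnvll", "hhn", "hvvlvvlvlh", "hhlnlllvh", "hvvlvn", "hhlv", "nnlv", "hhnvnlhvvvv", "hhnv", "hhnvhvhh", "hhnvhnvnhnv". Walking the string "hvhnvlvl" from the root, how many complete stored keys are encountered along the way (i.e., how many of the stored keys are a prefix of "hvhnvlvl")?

1

Walk "hvhnvlvl" from the root; an end-of-word marker is hit whenever a stored word is a prefix of "hvhnvlvl".
Prefixes of the query that are stored words: "hvhnv"
Count: 1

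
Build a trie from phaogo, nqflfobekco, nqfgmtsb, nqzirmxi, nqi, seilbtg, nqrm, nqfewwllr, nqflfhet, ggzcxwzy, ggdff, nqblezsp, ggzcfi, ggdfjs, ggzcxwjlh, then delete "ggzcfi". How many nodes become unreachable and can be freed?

2

Walk "ggzcfi" from the leaf back toward the root, removing each node that no remaining word uses.
The suffix "fi" (2 nodes) is used only by "ggzcfi"; the node for "ggzc" still has the child "x", so pruning stops there.
Nodes removed: 2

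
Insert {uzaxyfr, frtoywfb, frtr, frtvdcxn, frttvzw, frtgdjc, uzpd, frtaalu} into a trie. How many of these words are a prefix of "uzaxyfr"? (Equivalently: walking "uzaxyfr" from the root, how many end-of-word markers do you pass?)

Check each prefix of "uzaxyfr" against the stored set — each match is an end-marker on the path.
Prefixes of the query that are stored words: "uzaxyfr"
Count: 1

1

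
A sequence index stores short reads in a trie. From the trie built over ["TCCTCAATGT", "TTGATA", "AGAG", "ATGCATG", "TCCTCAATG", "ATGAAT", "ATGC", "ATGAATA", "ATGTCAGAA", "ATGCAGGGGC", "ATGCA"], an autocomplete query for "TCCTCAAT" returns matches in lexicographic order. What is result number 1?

DFS of the "TCCTCAAT" subtree visits, in order: "TCCTCAATG", "TCCTCAATGT"
Position 1: TCCTCAATG

TCCTCAATG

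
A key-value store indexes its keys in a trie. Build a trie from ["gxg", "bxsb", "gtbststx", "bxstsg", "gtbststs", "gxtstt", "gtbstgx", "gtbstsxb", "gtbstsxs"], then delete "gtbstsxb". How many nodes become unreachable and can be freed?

1

A node on "gtbstsxb"'s path can go only if nothing else ends at it or branches off below it.
The suffix "b" (1 node) is used only by "gtbstsxb"; the node for "gtbstsx" still has the child "s", so pruning stops there.
Nodes removed: 1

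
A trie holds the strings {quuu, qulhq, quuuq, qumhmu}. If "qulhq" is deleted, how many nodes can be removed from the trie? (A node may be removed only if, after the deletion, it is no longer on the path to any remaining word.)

Walk "qulhq" from the leaf back toward the root, removing each node that no remaining word uses.
The suffix "lhq" (3 nodes) is used only by "qulhq"; the node for "qu" still has the child "u", so pruning stops there.
Nodes removed: 3

3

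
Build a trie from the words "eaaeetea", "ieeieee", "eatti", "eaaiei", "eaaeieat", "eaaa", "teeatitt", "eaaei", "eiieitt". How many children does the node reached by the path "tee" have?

1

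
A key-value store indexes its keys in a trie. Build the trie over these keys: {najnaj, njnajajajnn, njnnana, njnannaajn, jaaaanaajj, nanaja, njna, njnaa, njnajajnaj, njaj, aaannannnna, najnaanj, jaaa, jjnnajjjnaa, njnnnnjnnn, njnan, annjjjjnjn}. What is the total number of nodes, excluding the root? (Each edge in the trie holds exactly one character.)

Count nodes per top-level branch (shared prefixes stored once):
  'a'-branch (aaannannnna, annjjjjnjn): 20 nodes
  'j'-branch (jaaa, jaaaanaajj, jjnnajjjnaa): 20 nodes
  'n'-branch (najnaanj, najnaj, nanaja, njaj, njna, njnaa, njnajajajnn, njnajajnaj, njnan, njnannaajn, njnnana, njnnnnjnnn): 45 nodes
Sum: 85

85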